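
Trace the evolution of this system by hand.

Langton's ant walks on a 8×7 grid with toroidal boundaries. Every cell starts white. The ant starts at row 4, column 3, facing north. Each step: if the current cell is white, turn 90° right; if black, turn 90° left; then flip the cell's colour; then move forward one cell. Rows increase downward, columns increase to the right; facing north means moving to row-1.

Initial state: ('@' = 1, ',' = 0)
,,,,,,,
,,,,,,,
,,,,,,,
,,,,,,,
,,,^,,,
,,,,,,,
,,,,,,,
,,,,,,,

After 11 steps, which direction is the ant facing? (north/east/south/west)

west

step 0: ,,,,,,,
,,,,,,,
,,,,,,,
,,,,,,,
,,,^,,,
,,,,,,,
,,,,,,,
,,,,,,,
step 1: ,,,,,,,
,,,,,,,
,,,,,,,
,,,,,,,
,,,@>,,
,,,,,,,
,,,,,,,
,,,,,,,
step 2: ,,,,,,,
,,,,,,,
,,,,,,,
,,,,,,,
,,,@@,,
,,,,v,,
,,,,,,,
,,,,,,,
step 3: ,,,,,,,
,,,,,,,
,,,,,,,
,,,,,,,
,,,@@,,
,,,<@,,
,,,,,,,
,,,,,,,
step 4: ,,,,,,,
,,,,,,,
,,,,,,,
,,,,,,,
,,,^@,,
,,,@@,,
,,,,,,,
,,,,,,,
step 5: ,,,,,,,
,,,,,,,
,,,,,,,
,,,,,,,
,,<,@,,
,,,@@,,
,,,,,,,
,,,,,,,
step 6: ,,,,,,,
,,,,,,,
,,,,,,,
,,^,,,,
,,@,@,,
,,,@@,,
,,,,,,,
,,,,,,,
step 7: ,,,,,,,
,,,,,,,
,,,,,,,
,,@>,,,
,,@,@,,
,,,@@,,
,,,,,,,
,,,,,,,
step 8: ,,,,,,,
,,,,,,,
,,,,,,,
,,@@,,,
,,@v@,,
,,,@@,,
,,,,,,,
,,,,,,,
step 9: ,,,,,,,
,,,,,,,
,,,,,,,
,,@@,,,
,,<@@,,
,,,@@,,
,,,,,,,
,,,,,,,
step 10: ,,,,,,,
,,,,,,,
,,,,,,,
,,@@,,,
,,,@@,,
,,v@@,,
,,,,,,,
,,,,,,,
step 11: ,,,,,,,
,,,,,,,
,,,,,,,
,,@@,,,
,,,@@,,
,<@@@,,
,,,,,,,
,,,,,,,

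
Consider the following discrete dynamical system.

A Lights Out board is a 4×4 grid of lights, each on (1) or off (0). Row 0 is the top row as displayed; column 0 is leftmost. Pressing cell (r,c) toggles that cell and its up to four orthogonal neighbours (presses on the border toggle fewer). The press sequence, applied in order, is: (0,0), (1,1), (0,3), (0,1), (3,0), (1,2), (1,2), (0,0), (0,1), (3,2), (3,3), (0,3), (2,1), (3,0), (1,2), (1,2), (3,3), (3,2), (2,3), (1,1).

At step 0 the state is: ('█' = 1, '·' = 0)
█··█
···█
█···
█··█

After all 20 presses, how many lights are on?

k=0  █··█
···█
█···
█··█
k=1  ·█·█
█··█
█···
█··█
k=2  ···█
·███
██··
█··█
k=3  ··█·
·██·
██··
█··█
k=4  ██··
··█·
██··
█··█
k=5  ██··
··█·
·█··
·█·█
k=6  ███·
·█·█
·██·
·█·█
k=7  ██··
··█·
·█··
·█·█
k=8  ····
█·█·
·█··
·█·█
k=9  ███·
███·
·█··
·█·█
k=10  ███·
███·
·██·
··█·
k=11  ███·
███·
·███
···█
k=12  ██·█
████
·███
···█
k=13  ██·█
█·██
█··█
·█·█
k=14  ██·█
█·██
···█
█··█
k=15  ████
██··
··██
█··█
k=16  ██·█
█·██
···█
█··█
k=17  ██·█
█·██
····
█·█·
k=18  ██·█
█·██
··█·
██·█
k=19  ██·█
█·█·
···█
██··
k=20  █··█
·█··
·█·█
██··

7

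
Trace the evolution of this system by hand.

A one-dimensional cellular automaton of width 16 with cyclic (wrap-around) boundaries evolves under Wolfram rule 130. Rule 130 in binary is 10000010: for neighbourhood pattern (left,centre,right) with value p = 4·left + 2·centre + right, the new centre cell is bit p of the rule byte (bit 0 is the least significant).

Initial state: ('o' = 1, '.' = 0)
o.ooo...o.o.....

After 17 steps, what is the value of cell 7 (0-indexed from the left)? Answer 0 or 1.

1

step 0: o.ooo...o.o.....
step 1: ...o...o.......o
step 2: ..o...o.......o.
step 3: .o...o.......o..
step 4: o...o.......o...
step 5: ...o.......o...o
step 6: ..o.......o...o.
step 7: .o.......o...o..
step 8: o.......o...o...
step 9: .......o...o...o
step 10: ......o...o...o.
step 11: .....o...o...o..
step 12: ....o...o...o...
step 13: ...o...o...o....
step 14: ..o...o...o.....
step 15: .o...o...o......
step 16: o...o...o.......
step 17: ...o...o.......o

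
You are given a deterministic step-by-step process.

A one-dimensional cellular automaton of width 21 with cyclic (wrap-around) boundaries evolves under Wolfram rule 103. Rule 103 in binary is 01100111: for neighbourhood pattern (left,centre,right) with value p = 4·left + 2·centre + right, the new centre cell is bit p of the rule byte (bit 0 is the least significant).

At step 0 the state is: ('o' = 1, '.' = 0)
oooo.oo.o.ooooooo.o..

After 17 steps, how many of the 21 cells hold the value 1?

12

gen 0: oooo.oo.o.ooooooo.o..
gen 1: ...oo.oooo......ooo.o
gen 2: .oo.oo...o.ooooo..ooo
gen 3: o.oo.o.oooo....o.o..o
gen 4: oo.oooo...o.oooooo.o.
gen 5: .oo...o.oooo.....oooo
gen 6: o.o.oooo...o.oooo...o
gen 7: oooo...o.oooo...o.oo.
gen 8: ...o.oooo...o.oooo.oo
gen 9: .oooo...o.oooo...oo.o
gen 10: o...o.oooo...o.oo.ooo
gen 11: o.oooo...o.oooo.oo...
gen 12: oo...o.oooo...oo.o.oo
gen 13: .o.oooo...o.oo.oooo..
gen 14: ooo...o.oooo.oo...o.o
gen 15: ..o.oooo...oo.o.oooo.
gen 16: oooo...o.oo.oooo...o.
gen 17: ...o.oooo.oo...o.oooo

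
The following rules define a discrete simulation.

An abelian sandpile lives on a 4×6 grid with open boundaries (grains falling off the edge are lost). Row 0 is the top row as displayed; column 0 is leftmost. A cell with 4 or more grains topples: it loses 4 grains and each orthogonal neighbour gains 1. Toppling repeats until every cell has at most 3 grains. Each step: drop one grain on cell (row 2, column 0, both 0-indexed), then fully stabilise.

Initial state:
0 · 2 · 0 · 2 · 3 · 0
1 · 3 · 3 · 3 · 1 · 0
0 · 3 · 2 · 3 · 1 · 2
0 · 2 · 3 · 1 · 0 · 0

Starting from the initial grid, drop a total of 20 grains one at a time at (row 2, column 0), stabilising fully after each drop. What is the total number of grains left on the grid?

step 0: 0 · 2 · 0 · 2 · 3 · 0
1 · 3 · 3 · 3 · 1 · 0
0 · 3 · 2 · 3 · 1 · 2
0 · 2 · 3 · 1 · 0 · 0
step 1: 0 · 2 · 0 · 2 · 3 · 0
1 · 3 · 3 · 3 · 1 · 0
1 · 3 · 2 · 3 · 1 · 2
0 · 2 · 3 · 1 · 0 · 0
step 2: 0 · 2 · 0 · 2 · 3 · 0
1 · 3 · 3 · 3 · 1 · 0
2 · 3 · 2 · 3 · 1 · 2
0 · 2 · 3 · 1 · 0 · 0
step 3: 0 · 2 · 0 · 2 · 3 · 0
1 · 3 · 3 · 3 · 1 · 0
3 · 3 · 2 · 3 · 1 · 2
0 · 2 · 3 · 1 · 0 · 0
step 4: 0 · 3 · 1 · 3 · 3 · 0
3 · 1 · 2 · 1 · 2 · 0
1 · 3 · 2 · 1 · 2 · 2
2 · 0 · 1 · 3 · 0 · 0
step 5: 0 · 3 · 1 · 3 · 3 · 0
3 · 1 · 2 · 1 · 2 · 0
2 · 3 · 2 · 1 · 2 · 2
2 · 0 · 1 · 3 · 0 · 0
step 6: 0 · 3 · 1 · 3 · 3 · 0
3 · 1 · 2 · 1 · 2 · 0
3 · 3 · 2 · 1 · 2 · 2
2 · 0 · 1 · 3 · 0 · 0
step 7: 1 · 3 · 1 · 3 · 3 · 0
0 · 3 · 2 · 1 · 2 · 0
2 · 0 · 3 · 1 · 2 · 2
3 · 1 · 1 · 3 · 0 · 0
step 8: 1 · 3 · 1 · 3 · 3 · 0
0 · 3 · 2 · 1 · 2 · 0
3 · 0 · 3 · 1 · 2 · 2
3 · 1 · 1 · 3 · 0 · 0
step 9: 1 · 3 · 1 · 3 · 3 · 0
1 · 3 · 2 · 1 · 2 · 0
1 · 1 · 3 · 1 · 2 · 2
0 · 2 · 1 · 3 · 0 · 0
step 10: 1 · 3 · 1 · 3 · 3 · 0
1 · 3 · 2 · 1 · 2 · 0
2 · 1 · 3 · 1 · 2 · 2
0 · 2 · 1 · 3 · 0 · 0
step 11: 1 · 3 · 1 · 3 · 3 · 0
1 · 3 · 2 · 1 · 2 · 0
3 · 1 · 3 · 1 · 2 · 2
0 · 2 · 1 · 3 · 0 · 0
step 12: 1 · 3 · 1 · 3 · 3 · 0
2 · 3 · 2 · 1 · 2 · 0
0 · 2 · 3 · 1 · 2 · 2
1 · 2 · 1 · 3 · 0 · 0
step 13: 1 · 3 · 1 · 3 · 3 · 0
2 · 3 · 2 · 1 · 2 · 0
1 · 2 · 3 · 1 · 2 · 2
1 · 2 · 1 · 3 · 0 · 0
step 14: 1 · 3 · 1 · 3 · 3 · 0
2 · 3 · 2 · 1 · 2 · 0
2 · 2 · 3 · 1 · 2 · 2
1 · 2 · 1 · 3 · 0 · 0
step 15: 1 · 3 · 1 · 3 · 3 · 0
2 · 3 · 2 · 1 · 2 · 0
3 · 2 · 3 · 1 · 2 · 2
1 · 2 · 1 · 3 · 0 · 0
step 16: 1 · 3 · 1 · 3 · 3 · 0
3 · 3 · 2 · 1 · 2 · 0
0 · 3 · 3 · 1 · 2 · 2
2 · 2 · 1 · 3 · 0 · 0
step 17: 1 · 3 · 1 · 3 · 3 · 0
3 · 3 · 2 · 1 · 2 · 0
1 · 3 · 3 · 1 · 2 · 2
2 · 2 · 1 · 3 · 0 · 0
step 18: 1 · 3 · 1 · 3 · 3 · 0
3 · 3 · 2 · 1 · 2 · 0
2 · 3 · 3 · 1 · 2 · 2
2 · 2 · 1 · 3 · 0 · 0
step 19: 1 · 3 · 1 · 3 · 3 · 0
3 · 3 · 2 · 1 · 2 · 0
3 · 3 · 3 · 1 · 2 · 2
2 · 2 · 1 · 3 · 0 · 0
step 20: 3 · 0 · 3 · 3 · 3 · 0
1 · 3 · 0 · 2 · 2 · 0
2 · 2 · 1 · 2 · 2 · 2
3 · 3 · 2 · 3 · 0 · 0

42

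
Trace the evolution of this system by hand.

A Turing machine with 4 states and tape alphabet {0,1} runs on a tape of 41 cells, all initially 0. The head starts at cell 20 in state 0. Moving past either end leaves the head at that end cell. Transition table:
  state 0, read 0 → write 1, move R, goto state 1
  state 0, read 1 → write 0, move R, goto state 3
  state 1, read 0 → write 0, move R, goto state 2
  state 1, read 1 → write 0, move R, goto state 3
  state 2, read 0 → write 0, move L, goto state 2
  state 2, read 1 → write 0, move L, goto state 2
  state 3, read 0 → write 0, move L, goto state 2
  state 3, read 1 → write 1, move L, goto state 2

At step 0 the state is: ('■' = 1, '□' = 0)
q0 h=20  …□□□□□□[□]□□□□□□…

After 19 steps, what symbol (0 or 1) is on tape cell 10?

0) q0 h=20  …□□□□□□[□]□□□□□□…
1) q1 h=21  …□□□□□■[□]□□□□□□…
2) q2 h=22  …□□□□■□[□]□□□□□□…
3) q2 h=21  …□□□□□■[□]□□□□□□…
4) q2 h=20  …□□□□□□[■]□□□□□□…
5) q2 h=19  …□□□□□□[□]□□□□□□…
6) q2 h=18  …□□□□□□[□]□□□□□□…
7) q2 h=17  …□□□□□□[□]□□□□□□…
8) q2 h=16  …□□□□□□[□]□□□□□□…
9) q2 h=15  …□□□□□□[□]□□□□□□…
10) q2 h=14  …□□□□□□[□]□□□□□□…
11) q2 h=13  …□□□□□□[□]□□□□□□…
12) q2 h=12  …□□□□□□[□]□□□□□□…
13) q2 h=11  …□□□□□□[□]□□□□□□…
14) q2 h=10  …□□□□□□[□]□□□□□□…
15) q2 h= 9  …□□□□□□[□]□□□□□□…
16) q2 h= 8  …□□□□□□[□]□□□□□□…
17) q2 h= 7  …□□□□□□[□]□□□□□□…
18) q2 h= 6  |□□□□□□[□]□□□□□□…
19) q2 h= 5  |□□□□□[□]□□□□□□…

0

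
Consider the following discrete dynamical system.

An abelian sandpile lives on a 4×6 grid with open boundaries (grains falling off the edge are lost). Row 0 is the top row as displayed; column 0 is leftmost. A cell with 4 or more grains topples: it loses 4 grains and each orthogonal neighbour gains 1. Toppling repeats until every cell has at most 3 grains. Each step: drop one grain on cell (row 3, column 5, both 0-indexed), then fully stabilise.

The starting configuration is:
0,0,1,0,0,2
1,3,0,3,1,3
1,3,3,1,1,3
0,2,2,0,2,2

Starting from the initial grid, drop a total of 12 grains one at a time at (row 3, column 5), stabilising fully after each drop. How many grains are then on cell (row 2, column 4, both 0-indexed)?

0

gen 0: 0,0,1,0,0,2
1,3,0,3,1,3
1,3,3,1,1,3
0,2,2,0,2,2
gen 1: 0,0,1,0,0,2
1,3,0,3,1,3
1,3,3,1,1,3
0,2,2,0,2,3
gen 2: 0,0,1,0,0,3
1,3,0,3,2,0
1,3,3,1,2,1
0,2,2,0,3,1
gen 3: 0,0,1,0,0,3
1,3,0,3,2,0
1,3,3,1,2,1
0,2,2,0,3,2
gen 4: 0,0,1,0,0,3
1,3,0,3,2,0
1,3,3,1,2,1
0,2,2,0,3,3
gen 5: 0,0,1,0,0,3
1,3,0,3,2,0
1,3,3,1,3,2
0,2,2,1,0,1
gen 6: 0,0,1,0,0,3
1,3,0,3,2,0
1,3,3,1,3,2
0,2,2,1,0,2
gen 7: 0,0,1,0,0,3
1,3,0,3,2,0
1,3,3,1,3,2
0,2,2,1,0,3
gen 8: 0,0,1,0,0,3
1,3,0,3,2,0
1,3,3,1,3,3
0,2,2,1,1,0
gen 9: 0,0,1,0,0,3
1,3,0,3,2,0
1,3,3,1,3,3
0,2,2,1,1,1
gen 10: 0,0,1,0,0,3
1,3,0,3,2,0
1,3,3,1,3,3
0,2,2,1,1,2
gen 11: 0,0,1,0,0,3
1,3,0,3,2,0
1,3,3,1,3,3
0,2,2,1,1,3
gen 12: 0,0,1,0,0,3
1,3,0,3,3,1
1,3,3,2,0,1
0,2,2,1,3,1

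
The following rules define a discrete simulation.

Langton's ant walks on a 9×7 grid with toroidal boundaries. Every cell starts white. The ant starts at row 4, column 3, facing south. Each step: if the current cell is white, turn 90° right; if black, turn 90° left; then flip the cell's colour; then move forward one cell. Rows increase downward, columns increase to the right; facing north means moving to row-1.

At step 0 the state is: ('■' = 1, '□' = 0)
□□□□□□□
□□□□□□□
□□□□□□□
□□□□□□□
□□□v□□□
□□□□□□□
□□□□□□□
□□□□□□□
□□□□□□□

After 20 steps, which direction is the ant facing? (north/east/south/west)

0) □□□□□□□
□□□□□□□
□□□□□□□
□□□□□□□
□□□v□□□
□□□□□□□
□□□□□□□
□□□□□□□
□□□□□□□
1) □□□□□□□
□□□□□□□
□□□□□□□
□□□□□□□
□□<■□□□
□□□□□□□
□□□□□□□
□□□□□□□
□□□□□□□
2) □□□□□□□
□□□□□□□
□□□□□□□
□□^□□□□
□□■■□□□
□□□□□□□
□□□□□□□
□□□□□□□
□□□□□□□
3) □□□□□□□
□□□□□□□
□□□□□□□
□□■>□□□
□□■■□□□
□□□□□□□
□□□□□□□
□□□□□□□
□□□□□□□
4) □□□□□□□
□□□□□□□
□□□□□□□
□□■■□□□
□□■v□□□
□□□□□□□
□□□□□□□
□□□□□□□
□□□□□□□
5) □□□□□□□
□□□□□□□
□□□□□□□
□□■■□□□
□□■□>□□
□□□□□□□
□□□□□□□
□□□□□□□
□□□□□□□
6) □□□□□□□
□□□□□□□
□□□□□□□
□□■■□□□
□□■□■□□
□□□□v□□
□□□□□□□
□□□□□□□
□□□□□□□
7) □□□□□□□
□□□□□□□
□□□□□□□
□□■■□□□
□□■□■□□
□□□<■□□
□□□□□□□
□□□□□□□
□□□□□□□
8) □□□□□□□
□□□□□□□
□□□□□□□
□□■■□□□
□□■^■□□
□□□■■□□
□□□□□□□
□□□□□□□
□□□□□□□
9) □□□□□□□
□□□□□□□
□□□□□□□
□□■■□□□
□□■■>□□
□□□■■□□
□□□□□□□
□□□□□□□
□□□□□□□
10) □□□□□□□
□□□□□□□
□□□□□□□
□□■■^□□
□□■■□□□
□□□■■□□
□□□□□□□
□□□□□□□
□□□□□□□
11) □□□□□□□
□□□□□□□
□□□□□□□
□□■■■>□
□□■■□□□
□□□■■□□
□□□□□□□
□□□□□□□
□□□□□□□
12) □□□□□□□
□□□□□□□
□□□□□□□
□□■■■■□
□□■■□v□
□□□■■□□
□□□□□□□
□□□□□□□
□□□□□□□
13) □□□□□□□
□□□□□□□
□□□□□□□
□□■■■■□
□□■■<■□
□□□■■□□
□□□□□□□
□□□□□□□
□□□□□□□
14) □□□□□□□
□□□□□□□
□□□□□□□
□□■■^■□
□□■■■■□
□□□■■□□
□□□□□□□
□□□□□□□
□□□□□□□
15) □□□□□□□
□□□□□□□
□□□□□□□
□□■<□■□
□□■■■■□
□□□■■□□
□□□□□□□
□□□□□□□
□□□□□□□
16) □□□□□□□
□□□□□□□
□□□□□□□
□□■□□■□
□□■v■■□
□□□■■□□
□□□□□□□
□□□□□□□
□□□□□□□
17) □□□□□□□
□□□□□□□
□□□□□□□
□□■□□■□
□□■□>■□
□□□■■□□
□□□□□□□
□□□□□□□
□□□□□□□
18) □□□□□□□
□□□□□□□
□□□□□□□
□□■□^■□
□□■□□■□
□□□■■□□
□□□□□□□
□□□□□□□
□□□□□□□
19) □□□□□□□
□□□□□□□
□□□□□□□
□□■□■>□
□□■□□■□
□□□■■□□
□□□□□□□
□□□□□□□
□□□□□□□
20) □□□□□□□
□□□□□□□
□□□□□^□
□□■□■□□
□□■□□■□
□□□■■□□
□□□□□□□
□□□□□□□
□□□□□□□

north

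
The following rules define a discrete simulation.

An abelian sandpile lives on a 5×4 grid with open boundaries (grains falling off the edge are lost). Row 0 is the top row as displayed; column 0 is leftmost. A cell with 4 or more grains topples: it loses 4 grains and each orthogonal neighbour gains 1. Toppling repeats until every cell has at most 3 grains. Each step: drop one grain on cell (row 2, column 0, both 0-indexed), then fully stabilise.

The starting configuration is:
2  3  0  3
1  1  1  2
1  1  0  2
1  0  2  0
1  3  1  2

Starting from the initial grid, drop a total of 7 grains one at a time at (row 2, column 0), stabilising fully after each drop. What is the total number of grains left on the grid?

32

k=0  2  3  0  3
1  1  1  2
1  1  0  2
1  0  2  0
1  3  1  2
k=1  2  3  0  3
1  1  1  2
2  1  0  2
1  0  2  0
1  3  1  2
k=2  2  3  0  3
1  1  1  2
3  1  0  2
1  0  2  0
1  3  1  2
k=3  2  3  0  3
2  1  1  2
0  2  0  2
2  0  2  0
1  3  1  2
k=4  2  3  0  3
2  1  1  2
1  2  0  2
2  0  2  0
1  3  1  2
k=5  2  3  0  3
2  1  1  2
2  2  0  2
2  0  2  0
1  3  1  2
k=6  2  3  0  3
2  1  1  2
3  2  0  2
2  0  2  0
1  3  1  2
k=7  2  3  0  3
3  1  1  2
0  3  0  2
3  0  2  0
1  3  1  2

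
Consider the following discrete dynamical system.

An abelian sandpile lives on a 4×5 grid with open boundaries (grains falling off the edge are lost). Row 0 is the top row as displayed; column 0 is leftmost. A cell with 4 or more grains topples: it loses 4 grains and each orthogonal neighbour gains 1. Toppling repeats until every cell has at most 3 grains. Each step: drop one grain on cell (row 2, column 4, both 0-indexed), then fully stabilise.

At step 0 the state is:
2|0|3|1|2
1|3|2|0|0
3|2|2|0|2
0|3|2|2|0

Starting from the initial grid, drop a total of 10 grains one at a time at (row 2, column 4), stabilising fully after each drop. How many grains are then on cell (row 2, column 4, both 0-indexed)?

0

step 0: 2|0|3|1|2
1|3|2|0|0
3|2|2|0|2
0|3|2|2|0
step 1: 2|0|3|1|2
1|3|2|0|0
3|2|2|0|3
0|3|2|2|0
step 2: 2|0|3|1|2
1|3|2|0|1
3|2|2|1|0
0|3|2|2|1
step 3: 2|0|3|1|2
1|3|2|0|1
3|2|2|1|1
0|3|2|2|1
step 4: 2|0|3|1|2
1|3|2|0|1
3|2|2|1|2
0|3|2|2|1
step 5: 2|0|3|1|2
1|3|2|0|1
3|2|2|1|3
0|3|2|2|1
step 6: 2|0|3|1|2
1|3|2|0|2
3|2|2|2|0
0|3|2|2|2
step 7: 2|0|3|1|2
1|3|2|0|2
3|2|2|2|1
0|3|2|2|2
step 8: 2|0|3|1|2
1|3|2|0|2
3|2|2|2|2
0|3|2|2|2
step 9: 2|0|3|1|2
1|3|2|0|2
3|2|2|2|3
0|3|2|2|2
step 10: 2|0|3|1|2
1|3|2|0|3
3|2|2|3|0
0|3|2|2|3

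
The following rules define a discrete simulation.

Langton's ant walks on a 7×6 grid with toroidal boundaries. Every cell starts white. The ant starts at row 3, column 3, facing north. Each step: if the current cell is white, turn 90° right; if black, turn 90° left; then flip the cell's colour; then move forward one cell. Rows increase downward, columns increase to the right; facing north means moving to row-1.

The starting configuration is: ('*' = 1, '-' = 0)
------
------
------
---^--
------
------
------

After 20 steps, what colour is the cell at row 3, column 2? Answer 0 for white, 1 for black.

0) ------
------
------
---^--
------
------
------
1) ------
------
------
---*>-
------
------
------
2) ------
------
------
---**-
----v-
------
------
3) ------
------
------
---**-
---<*-
------
------
4) ------
------
------
---^*-
---**-
------
------
5) ------
------
------
--<-*-
---**-
------
------
6) ------
------
--^---
--*-*-
---**-
------
------
7) ------
------
--*>--
--*-*-
---**-
------
------
8) ------
------
--**--
--*v*-
---**-
------
------
9) ------
------
--**--
--<**-
---**-
------
------
10) ------
------
--**--
---**-
--v**-
------
------
11) ------
------
--**--
---**-
-<***-
------
------
12) ------
------
--**--
-^-**-
-****-
------
------
13) ------
------
--**--
-*>**-
-****-
------
------
14) ------
------
--**--
-****-
-*v**-
------
------
15) ------
------
--**--
-****-
-*->*-
------
------
16) ------
------
--**--
-**^*-
-*--*-
------
------
17) ------
------
--**--
-*<-*-
-*--*-
------
------
18) ------
------
--**--
-*--*-
-*v-*-
------
------
19) ------
------
--**--
-*--*-
-<*-*-
------
------
20) ------
------
--**--
-*--*-
--*-*-
-v----
------

0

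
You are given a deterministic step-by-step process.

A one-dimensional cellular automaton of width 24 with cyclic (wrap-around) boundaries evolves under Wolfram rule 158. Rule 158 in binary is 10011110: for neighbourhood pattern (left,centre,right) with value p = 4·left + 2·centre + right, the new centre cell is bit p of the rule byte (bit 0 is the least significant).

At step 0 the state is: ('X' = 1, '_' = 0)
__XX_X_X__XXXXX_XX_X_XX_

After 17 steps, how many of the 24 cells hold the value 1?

14

gen 0: __XX_X_X__XXXXX_XX_X_XX_
gen 1: _XX__X_XXXXXXX__X__X_X_X
gen 2: _X_XXX_XXXXXX_XXXXXX_X_X
gen 3: _X_XX__XXXXX__XXXXX__X_X
gen 4: _X_X_XXXXXX_XXXXXX_XXX_X
gen 5: _X_X_XXXXX__XXXXX__XX__X
gen 6: _X_X_XXXX_XXXXXX_XXX_XXX
gen 7: _X_X_XXX__XXXXX__XX__XX_
gen 8: XX_X_XX_XXXXXX_XXX_XXX_X
gen 9: X__X_X__XXXXX__XX__XX__X
gen 10: _XXX_XXXXXXX_XXX_XXX_XXX
gen 11: _XX__XXXXXX__XX__XX__XX_
gen 12: XX_XXXXXXX_XXX_XXX_XXX_X
gen 13: X__XXXXXX__XX__XX__XX__X
gen 14: _XXXXXXX_XXX_XXX_XXX_XXX
gen 15: _XXXXXX__XX__XX__XX__XX_
gen 16: XXXXXX_XXX_XXX_XXX_XXX_X
gen 17: XXXXX__XX__XX__XX__XX__X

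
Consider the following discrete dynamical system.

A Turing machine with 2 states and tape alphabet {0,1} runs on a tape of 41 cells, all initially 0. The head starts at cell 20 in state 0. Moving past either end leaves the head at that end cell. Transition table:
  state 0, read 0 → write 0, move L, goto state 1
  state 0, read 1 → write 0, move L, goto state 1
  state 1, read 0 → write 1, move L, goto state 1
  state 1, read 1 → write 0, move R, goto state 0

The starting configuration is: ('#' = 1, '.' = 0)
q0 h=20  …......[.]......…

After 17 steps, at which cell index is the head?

k=0  q0 h=20  …......[.]......…
k=1  q1 h=19  …......[.]......…
k=2  q1 h=18  …......[.]#.....…
k=3  q1 h=17  …......[.]##....…
k=4  q1 h=16  …......[.]###...…
k=5  q1 h=15  …......[.]####..…
k=6  q1 h=14  …......[.]#####.…
k=7  q1 h=13  …......[.]######…
k=8  q1 h=12  …......[.]######…
k=9  q1 h=11  …......[.]######…
k=10  q1 h=10  …......[.]######…
k=11  q1 h= 9  …......[.]######…
k=12  q1 h= 8  …......[.]######…
k=13  q1 h= 7  …......[.]######…
k=14  q1 h= 6  |......[.]######…
k=15  q1 h= 5  |.....[.]######…
k=16  q1 h= 4  |....[.]######…
k=17  q1 h= 3  |...[.]######…

3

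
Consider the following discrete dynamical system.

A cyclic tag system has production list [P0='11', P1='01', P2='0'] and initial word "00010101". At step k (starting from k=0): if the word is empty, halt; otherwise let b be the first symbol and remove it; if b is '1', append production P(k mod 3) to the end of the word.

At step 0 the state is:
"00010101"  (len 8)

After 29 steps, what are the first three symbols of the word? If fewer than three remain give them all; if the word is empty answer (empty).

[0] "00010101"  (len 8)
[1] "0010101"  (len 7)
[2] "010101"  (len 6)
[3] "10101"  (len 5)
[4] "010111"  (len 6)
[5] "10111"  (len 5)
[6] "01110"  (len 5)
[7] "1110"  (len 4)
[8] "11001"  (len 5)
[9] "10010"  (len 5)
[10] "001011"  (len 6)
[11] "01011"  (len 5)
[12] "1011"  (len 4)
[13] "01111"  (len 5)
[14] "1111"  (len 4)
[15] "1110"  (len 4)
[16] "11011"  (len 5)
[17] "101101"  (len 6)
[18] "011010"  (len 6)
[19] "11010"  (len 5)
[20] "101001"  (len 6)
[21] "010010"  (len 6)
[22] "10010"  (len 5)
[23] "001001"  (len 6)
[24] "01001"  (len 5)
[25] "1001"  (len 4)
[26] "00101"  (len 5)
[27] "0101"  (len 4)
[28] "101"  (len 3)
[29] "0101"  (len 4)

010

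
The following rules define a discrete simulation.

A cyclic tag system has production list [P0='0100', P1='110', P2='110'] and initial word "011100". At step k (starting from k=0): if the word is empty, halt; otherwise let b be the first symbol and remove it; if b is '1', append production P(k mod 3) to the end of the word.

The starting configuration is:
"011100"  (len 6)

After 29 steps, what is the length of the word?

gen 0: "011100"  (len 6)
gen 1: "11100"  (len 5)
gen 2: "1100110"  (len 7)
gen 3: "100110110"  (len 9)
gen 4: "001101100100"  (len 12)
gen 5: "01101100100"  (len 11)
gen 6: "1101100100"  (len 10)
gen 7: "1011001000100"  (len 13)
gen 8: "011001000100110"  (len 15)
gen 9: "11001000100110"  (len 14)
gen 10: "10010001001100100"  (len 17)
gen 11: "0010001001100100110"  (len 19)
gen 12: "010001001100100110"  (len 18)
gen 13: "10001001100100110"  (len 17)
gen 14: "0001001100100110110"  (len 19)
gen 15: "001001100100110110"  (len 18)
gen 16: "01001100100110110"  (len 17)
gen 17: "1001100100110110"  (len 16)
gen 18: "001100100110110110"  (len 18)
gen 19: "01100100110110110"  (len 17)
gen 20: "1100100110110110"  (len 16)
gen 21: "100100110110110110"  (len 18)
gen 22: "001001101101101100100"  (len 21)
gen 23: "01001101101101100100"  (len 20)
gen 24: "1001101101101100100"  (len 19)
gen 25: "0011011011011001000100"  (len 22)
gen 26: "011011011011001000100"  (len 21)
gen 27: "11011011011001000100"  (len 20)
gen 28: "10110110110010001000100"  (len 23)
gen 29: "0110110110010001000100110"  (len 25)

25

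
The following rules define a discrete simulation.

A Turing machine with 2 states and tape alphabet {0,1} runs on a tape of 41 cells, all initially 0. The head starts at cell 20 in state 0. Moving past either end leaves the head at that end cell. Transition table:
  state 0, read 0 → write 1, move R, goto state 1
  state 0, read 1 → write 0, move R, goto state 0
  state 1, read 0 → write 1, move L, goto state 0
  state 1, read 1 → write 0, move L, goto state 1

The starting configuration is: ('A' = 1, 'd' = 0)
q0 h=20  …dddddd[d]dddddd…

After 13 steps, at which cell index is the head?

27

0) q0 h=20  …dddddd[d]dddddd…
1) q1 h=21  …dddddA[d]dddddd…
2) q0 h=20  …dddddd[A]Addddd…
3) q0 h=21  …dddddd[A]dddddd…
4) q0 h=22  …dddddd[d]dddddd…
5) q1 h=23  …dddddA[d]dddddd…
6) q0 h=22  …dddddd[A]Addddd…
7) q0 h=23  …dddddd[A]dddddd…
8) q0 h=24  …dddddd[d]dddddd…
9) q1 h=25  …dddddA[d]dddddd…
10) q0 h=24  …dddddd[A]Addddd…
11) q0 h=25  …dddddd[A]dddddd…
12) q0 h=26  …dddddd[d]dddddd…
13) q1 h=27  …dddddA[d]dddddd…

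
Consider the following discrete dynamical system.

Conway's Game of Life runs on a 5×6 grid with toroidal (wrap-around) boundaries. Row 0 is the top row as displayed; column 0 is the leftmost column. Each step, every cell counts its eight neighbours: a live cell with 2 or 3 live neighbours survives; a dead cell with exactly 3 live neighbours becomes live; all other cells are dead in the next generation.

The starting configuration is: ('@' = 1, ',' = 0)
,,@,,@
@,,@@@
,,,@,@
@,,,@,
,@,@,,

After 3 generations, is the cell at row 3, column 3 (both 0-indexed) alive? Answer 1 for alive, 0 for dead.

step 0: ,,@,,@
@,,@@@
,,,@,@
@,,,@,
,@,@,,
step 1: ,@@,,@
@,@@,,
,,,@,,
@,@@@@
@@@@@@
step 2: ,,,,,,
@,,@@,
@,,,,,
,,,,,,
,,,,,,
step 3: ,,,,,,
,,,,,@
,,,,,@
,,,,,,
,,,,,,

0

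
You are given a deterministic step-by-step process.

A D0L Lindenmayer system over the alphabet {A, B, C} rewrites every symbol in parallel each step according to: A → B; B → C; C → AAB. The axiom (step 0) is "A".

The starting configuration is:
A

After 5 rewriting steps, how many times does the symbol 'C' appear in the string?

0) A
1) B
2) C
3) AAB
4) BBC
5) CCAAB

2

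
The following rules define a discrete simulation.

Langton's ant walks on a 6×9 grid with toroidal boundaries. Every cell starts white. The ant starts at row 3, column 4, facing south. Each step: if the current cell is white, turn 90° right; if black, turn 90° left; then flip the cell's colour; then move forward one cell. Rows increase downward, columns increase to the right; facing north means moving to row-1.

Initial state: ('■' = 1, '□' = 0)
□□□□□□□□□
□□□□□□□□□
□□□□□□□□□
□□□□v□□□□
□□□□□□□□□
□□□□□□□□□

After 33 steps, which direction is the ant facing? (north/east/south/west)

[0] □□□□□□□□□
□□□□□□□□□
□□□□□□□□□
□□□□v□□□□
□□□□□□□□□
□□□□□□□□□
[1] □□□□□□□□□
□□□□□□□□□
□□□□□□□□□
□□□<■□□□□
□□□□□□□□□
□□□□□□□□□
[2] □□□□□□□□□
□□□□□□□□□
□□□^□□□□□
□□□■■□□□□
□□□□□□□□□
□□□□□□□□□
[3] □□□□□□□□□
□□□□□□□□□
□□□■>□□□□
□□□■■□□□□
□□□□□□□□□
□□□□□□□□□
[4] □□□□□□□□□
□□□□□□□□□
□□□■■□□□□
□□□■v□□□□
□□□□□□□□□
□□□□□□□□□
[5] □□□□□□□□□
□□□□□□□□□
□□□■■□□□□
□□□■□>□□□
□□□□□□□□□
□□□□□□□□□
[6] □□□□□□□□□
□□□□□□□□□
□□□■■□□□□
□□□■□■□□□
□□□□□v□□□
□□□□□□□□□
[7] □□□□□□□□□
□□□□□□□□□
□□□■■□□□□
□□□■□■□□□
□□□□<■□□□
□□□□□□□□□
[8] □□□□□□□□□
□□□□□□□□□
□□□■■□□□□
□□□■^■□□□
□□□□■■□□□
□□□□□□□□□
[9] □□□□□□□□□
□□□□□□□□□
□□□■■□□□□
□□□■■>□□□
□□□□■■□□□
□□□□□□□□□
[10] □□□□□□□□□
□□□□□□□□□
□□□■■^□□□
□□□■■□□□□
□□□□■■□□□
□□□□□□□□□
[11] □□□□□□□□□
□□□□□□□□□
□□□■■■>□□
□□□■■□□□□
□□□□■■□□□
□□□□□□□□□
[12] □□□□□□□□□
□□□□□□□□□
□□□■■■■□□
□□□■■□v□□
□□□□■■□□□
□□□□□□□□□
[13] □□□□□□□□□
□□□□□□□□□
□□□■■■■□□
□□□■■<■□□
□□□□■■□□□
□□□□□□□□□
[14] □□□□□□□□□
□□□□□□□□□
□□□■■^■□□
□□□■■■■□□
□□□□■■□□□
□□□□□□□□□
[15] □□□□□□□□□
□□□□□□□□□
□□□■<□■□□
□□□■■■■□□
□□□□■■□□□
□□□□□□□□□
[16] □□□□□□□□□
□□□□□□□□□
□□□■□□■□□
□□□■v■■□□
□□□□■■□□□
□□□□□□□□□
[17] □□□□□□□□□
□□□□□□□□□
□□□■□□■□□
□□□■□>■□□
□□□□■■□□□
□□□□□□□□□
[18] □□□□□□□□□
□□□□□□□□□
□□□■□^■□□
□□□■□□■□□
□□□□■■□□□
□□□□□□□□□
[19] □□□□□□□□□
□□□□□□□□□
□□□■□■>□□
□□□■□□■□□
□□□□■■□□□
□□□□□□□□□
[20] □□□□□□□□□
□□□□□□^□□
□□□■□■□□□
□□□■□□■□□
□□□□■■□□□
□□□□□□□□□
[21] □□□□□□□□□
□□□□□□■>□
□□□■□■□□□
□□□■□□■□□
□□□□■■□□□
□□□□□□□□□
[22] □□□□□□□□□
□□□□□□■■□
□□□■□■□v□
□□□■□□■□□
□□□□■■□□□
□□□□□□□□□
[23] □□□□□□□□□
□□□□□□■■□
□□□■□■<■□
□□□■□□■□□
□□□□■■□□□
□□□□□□□□□
[24] □□□□□□□□□
□□□□□□^■□
□□□■□■■■□
□□□■□□■□□
□□□□■■□□□
□□□□□□□□□
[25] □□□□□□□□□
□□□□□<□■□
□□□■□■■■□
□□□■□□■□□
□□□□■■□□□
□□□□□□□□□
[26] □□□□□^□□□
□□□□□■□■□
□□□■□■■■□
□□□■□□■□□
□□□□■■□□□
□□□□□□□□□
[27] □□□□□■>□□
□□□□□■□■□
□□□■□■■■□
□□□■□□■□□
□□□□■■□□□
□□□□□□□□□
[28] □□□□□■■□□
□□□□□■v■□
□□□■□■■■□
□□□■□□■□□
□□□□■■□□□
□□□□□□□□□
[29] □□□□□■■□□
□□□□□<■■□
□□□■□■■■□
□□□■□□■□□
□□□□■■□□□
□□□□□□□□□
[30] □□□□□■■□□
□□□□□□■■□
□□□■□v■■□
□□□■□□■□□
□□□□■■□□□
□□□□□□□□□
[31] □□□□□■■□□
□□□□□□■■□
□□□■□□>■□
□□□■□□■□□
□□□□■■□□□
□□□□□□□□□
[32] □□□□□■■□□
□□□□□□^■□
□□□■□□□■□
□□□■□□■□□
□□□□■■□□□
□□□□□□□□□
[33] □□□□□■■□□
□□□□□<□■□
□□□■□□□■□
□□□■□□■□□
□□□□■■□□□
□□□□□□□□□

west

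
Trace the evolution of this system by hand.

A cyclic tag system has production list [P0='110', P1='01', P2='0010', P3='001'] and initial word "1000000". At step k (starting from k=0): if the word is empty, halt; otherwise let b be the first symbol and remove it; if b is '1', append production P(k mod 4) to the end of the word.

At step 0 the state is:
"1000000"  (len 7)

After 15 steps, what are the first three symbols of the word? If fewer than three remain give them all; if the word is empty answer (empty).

011

[0] "1000000"  (len 7)
[1] "000000110"  (len 9)
[2] "00000110"  (len 8)
[3] "0000110"  (len 7)
[4] "000110"  (len 6)
[5] "00110"  (len 5)
[6] "0110"  (len 4)
[7] "110"  (len 3)
[8] "10001"  (len 5)
[9] "0001110"  (len 7)
[10] "001110"  (len 6)
[11] "01110"  (len 5)
[12] "1110"  (len 4)
[13] "110110"  (len 6)
[14] "1011001"  (len 7)
[15] "0110010010"  (len 10)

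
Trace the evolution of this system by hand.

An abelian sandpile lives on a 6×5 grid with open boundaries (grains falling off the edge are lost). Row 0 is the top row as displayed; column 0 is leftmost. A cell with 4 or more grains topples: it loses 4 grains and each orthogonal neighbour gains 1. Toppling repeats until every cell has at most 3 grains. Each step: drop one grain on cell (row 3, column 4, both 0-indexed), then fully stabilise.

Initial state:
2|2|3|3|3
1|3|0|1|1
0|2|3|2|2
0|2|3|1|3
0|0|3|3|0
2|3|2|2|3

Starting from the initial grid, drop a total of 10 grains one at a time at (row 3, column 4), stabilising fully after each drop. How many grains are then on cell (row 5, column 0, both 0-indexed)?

t=0: 2|2|3|3|3
1|3|0|1|1
0|2|3|2|2
0|2|3|1|3
0|0|3|3|0
2|3|2|2|3
t=1: 2|2|3|3|3
1|3|0|1|1
0|2|3|2|3
0|2|3|2|0
0|0|3|3|1
2|3|2|2|3
t=2: 2|2|3|3|3
1|3|0|1|1
0|2|3|2|3
0|2|3|2|1
0|0|3|3|1
2|3|2|2|3
t=3: 2|2|3|3|3
1|3|0|1|1
0|2|3|2|3
0|2|3|2|2
0|0|3|3|1
2|3|2|2|3
t=4: 2|2|3|3|3
1|3|0|1|1
0|2|3|2|3
0|2|3|2|3
0|0|3|3|1
2|3|2|2|3
t=5: 2|2|3|3|3
1|3|0|1|2
0|2|3|3|0
0|2|3|3|1
0|0|3|3|2
2|3|2|2|3
t=6: 2|2|3|3|3
1|3|0|1|2
0|2|3|3|0
0|2|3|3|2
0|0|3|3|2
2|3|2|2|3
t=7: 2|2|3|3|3
1|3|0|1|2
0|2|3|3|0
0|2|3|3|3
0|0|3|3|2
2|3|2|2|3
t=8: 2|2|3|3|3
1|3|1|2|2
0|3|1|1|2
0|3|2|3|2
0|2|2|3|1
3|0|1|1|1
t=9: 2|2|3|3|3
1|3|1|2|2
0|3|1|1|2
0|3|2|3|3
0|2|2|3|1
3|0|1|1|1
t=10: 2|2|3|3|3
1|3|1|2|2
0|3|1|2|3
0|3|3|1|1
0|2|3|0|3
3|0|1|2|1

3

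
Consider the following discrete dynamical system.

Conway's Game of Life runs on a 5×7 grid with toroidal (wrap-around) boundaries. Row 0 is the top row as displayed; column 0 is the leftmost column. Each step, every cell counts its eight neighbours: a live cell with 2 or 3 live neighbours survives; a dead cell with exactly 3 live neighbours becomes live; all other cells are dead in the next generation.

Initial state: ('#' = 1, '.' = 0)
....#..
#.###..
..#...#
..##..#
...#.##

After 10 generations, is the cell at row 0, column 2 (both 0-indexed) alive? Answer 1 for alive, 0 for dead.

step 0: ....#..
#.###..
..#...#
..##..#
...#.##
step 1: ..#...#
.##.##.
#...###
#.###.#
..##.##
step 2: #.....#
.##.#..
.......
..#....
.......
step 3: ##.....
##.....
.###...
.......
.......
step 4: ##.....
.......
###....
..#....
.......
step 5: .......
..#....
.##....
..#....
.#.....
step 6: .......
.##....
.###...
..#....
.......
step 7: .......
.#.#...
...#...
.###...
.......
step 8: .......
..#....
.#.##..
..##...
..#....
step 9: .......
..##...
.#..#..
.#..#..
..##...
step 10: .......
..##...
.#..#..
.#..#..
..##...

0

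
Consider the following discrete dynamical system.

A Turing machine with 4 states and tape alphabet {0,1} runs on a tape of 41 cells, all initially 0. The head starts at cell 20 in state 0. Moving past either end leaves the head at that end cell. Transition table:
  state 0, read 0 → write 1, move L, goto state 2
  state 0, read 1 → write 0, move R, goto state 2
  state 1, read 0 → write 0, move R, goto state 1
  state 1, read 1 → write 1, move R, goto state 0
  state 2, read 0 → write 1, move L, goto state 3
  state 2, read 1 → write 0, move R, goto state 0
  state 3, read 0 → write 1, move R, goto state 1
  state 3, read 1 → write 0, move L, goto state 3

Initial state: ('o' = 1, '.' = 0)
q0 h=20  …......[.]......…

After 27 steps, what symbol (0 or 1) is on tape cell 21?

0

step 0: q0 h=20  …......[.]......…
step 1: q2 h=19  …......[.]o.....…
step 2: q3 h=18  …......[.]oo....…
step 3: q1 h=19  ….....o[o]o.....…
step 4: q0 h=20  …....oo[o]......…
step 5: q2 h=21  …...oo.[.]......…
step 6: q3 h=20  …....oo[.]o.....…
step 7: q1 h=21  …...ooo[o]......…
step 8: q0 h=22  …..oooo[.]......…
step 9: q2 h=21  …...ooo[o]o.....…
step 10: q0 h=22  …..ooo.[o]......…
step 11: q2 h=23  ….ooo..[.]......…
step 12: q3 h=22  …..ooo.[.]o.....…
step 13: q1 h=23  ….ooo.o[o]......…
step 14: q0 h=24  …ooo.oo[.]......…
step 15: q2 h=23  ….ooo.o[o]o.....…
step 16: q0 h=24  …ooo.o.[o]......…
step 17: q2 h=25  …oo.o..[.]......…
step 18: q3 h=24  …ooo.o.[.]o.....…
step 19: q1 h=25  …oo.o.o[o]......…
step 20: q0 h=26  …o.o.oo[.]......…
step 21: q2 h=25  …oo.o.o[o]o.....…
step 22: q0 h=26  …o.o.o.[o]......…
step 23: q2 h=27  ….o.o..[.]......…
step 24: q3 h=26  …o.o.o.[.]o.....…
step 25: q1 h=27  ….o.o.o[o]......…
step 26: q0 h=28  …o.o.oo[.]......…
step 27: q2 h=27  ….o.o.o[o]o.....…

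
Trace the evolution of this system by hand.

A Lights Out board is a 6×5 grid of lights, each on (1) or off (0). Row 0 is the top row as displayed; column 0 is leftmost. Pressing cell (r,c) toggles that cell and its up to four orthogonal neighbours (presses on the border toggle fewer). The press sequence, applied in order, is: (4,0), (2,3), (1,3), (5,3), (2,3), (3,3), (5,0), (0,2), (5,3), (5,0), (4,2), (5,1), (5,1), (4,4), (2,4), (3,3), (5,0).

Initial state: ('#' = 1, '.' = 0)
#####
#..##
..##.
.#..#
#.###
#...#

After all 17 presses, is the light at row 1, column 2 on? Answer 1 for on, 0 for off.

step 0: #####
#..##
..##.
.#..#
#.###
#...#
step 1: #####
#..##
..##.
##..#
.####
....#
step 2: #####
#...#
....#
##.##
.####
....#
step 3: ###.#
#.##.
...##
##.##
.####
....#
step 4: ###.#
#.##.
...##
##.##
.##.#
..##.
step 5: ###.#
#.#..
..#..
##..#
.##.#
..##.
step 6: ###.#
#.#..
..##.
####.
.####
..##.
step 7: ###.#
#.#..
..##.
####.
#####
####.
step 8: #..##
#....
..##.
####.
#####
####.
step 9: #..##
#....
..##.
####.
###.#
##..#
step 10: #..##
#....
..##.
####.
.##.#
....#
step 11: #..##
#....
..##.
##.#.
...##
..#.#
step 12: #..##
#....
..##.
##.#.
.#.##
##..#
step 13: #..##
#....
..##.
##.#.
...##
..#.#
step 14: #..##
#....
..##.
##.##
.....
..#..
step 15: #..##
#...#
..#.#
##.#.
.....
..#..
step 16: #..##
#...#
..###
###.#
...#.
..#..
step 17: #..##
#...#
..###
###.#
#..#.
###..

0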